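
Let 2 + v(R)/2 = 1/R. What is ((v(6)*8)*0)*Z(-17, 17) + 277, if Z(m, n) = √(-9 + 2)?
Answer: 277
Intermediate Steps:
v(R) = -4 + 2/R (v(R) = -4 + 2*(1/R) = -4 + 2/R)
Z(m, n) = I*√7 (Z(m, n) = √(-7) = I*√7)
((v(6)*8)*0)*Z(-17, 17) + 277 = (((-4 + 2/6)*8)*0)*(I*√7) + 277 = (((-4 + 2*(⅙))*8)*0)*(I*√7) + 277 = (((-4 + ⅓)*8)*0)*(I*√7) + 277 = (-11/3*8*0)*(I*√7) + 277 = (-88/3*0)*(I*√7) + 277 = 0*(I*√7) + 277 = 0 + 277 = 277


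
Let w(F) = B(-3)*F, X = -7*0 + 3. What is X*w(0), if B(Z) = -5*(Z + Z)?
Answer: 0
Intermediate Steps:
B(Z) = -10*Z
X = 3 (X = 0 + 3 = 3)
w(F) = 30*F (w(F) = (-10*(-3))*F = 30*F)
X*w(0) = 3*(30*0) = 3*0 = 0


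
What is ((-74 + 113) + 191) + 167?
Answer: 397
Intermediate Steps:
((-74 + 113) + 191) + 167 = (39 + 191) + 167 = 230 + 167 = 397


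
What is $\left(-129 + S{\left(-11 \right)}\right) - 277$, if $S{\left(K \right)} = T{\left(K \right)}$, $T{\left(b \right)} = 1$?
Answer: $-405$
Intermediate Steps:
$S{\left(K \right)} = 1$
$\left(-129 + S{\left(-11 \right)}\right) - 277 = \left(-129 + 1\right) - 277 = -128 - 277 = -405$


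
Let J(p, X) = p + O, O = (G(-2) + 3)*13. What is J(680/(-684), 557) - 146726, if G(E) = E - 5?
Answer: -25099208/171 ≈ -1.4678e+5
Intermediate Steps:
G(E) = -5 + E
O = -52 (O = ((-5 - 2) + 3)*13 = (-7 + 3)*13 = -4*13 = -52)
J(p, X) = -52 + p (J(p, X) = p - 52 = -52 + p)
J(680/(-684), 557) - 146726 = (-52 + 680/(-684)) - 146726 = (-52 + 680*(-1/684)) - 146726 = (-52 - 170/171) - 146726 = -9062/171 - 146726 = -25099208/171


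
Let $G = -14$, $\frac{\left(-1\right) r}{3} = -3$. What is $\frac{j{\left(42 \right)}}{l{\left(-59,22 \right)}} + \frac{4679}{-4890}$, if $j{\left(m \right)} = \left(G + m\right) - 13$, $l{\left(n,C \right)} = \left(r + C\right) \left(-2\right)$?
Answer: $- \frac{90862}{75795} \approx -1.1988$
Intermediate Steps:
$r = 9$ ($r = \left(-3\right) \left(-3\right) = 9$)
$l{\left(n,C \right)} = -18 - 2 C$ ($l{\left(n,C \right)} = \left(9 + C\right) \left(-2\right) = -18 - 2 C$)
$j{\left(m \right)} = -27 + m$ ($j{\left(m \right)} = \left(-14 + m\right) - 13 = -27 + m$)
$\frac{j{\left(42 \right)}}{l{\left(-59,22 \right)}} + \frac{4679}{-4890} = \frac{-27 + 42}{-18 - 44} + \frac{4679}{-4890} = \frac{15}{-18 - 44} + 4679 \left(- \frac{1}{4890}\right) = \frac{15}{-62} - \frac{4679}{4890} = 15 \left(- \frac{1}{62}\right) - \frac{4679}{4890} = - \frac{15}{62} - \frac{4679}{4890} = - \frac{90862}{75795}$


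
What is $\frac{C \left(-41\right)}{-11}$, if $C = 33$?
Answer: $123$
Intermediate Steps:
$\frac{C \left(-41\right)}{-11} = \frac{33 \left(-41\right)}{-11} = \left(-1353\right) \left(- \frac{1}{11}\right) = 123$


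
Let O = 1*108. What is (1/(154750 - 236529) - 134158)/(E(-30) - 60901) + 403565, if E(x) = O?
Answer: 2006370991120138/4971590747 ≈ 4.0357e+5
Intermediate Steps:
O = 108
E(x) = 108
(1/(154750 - 236529) - 134158)/(E(-30) - 60901) + 403565 = (1/(154750 - 236529) - 134158)/(108 - 60901) + 403565 = (1/(-81779) - 134158)/(-60793) + 403565 = (-1/81779 - 134158)*(-1/60793) + 403565 = -10971307083/81779*(-1/60793) + 403565 = 10971307083/4971590747 + 403565 = 2006370991120138/4971590747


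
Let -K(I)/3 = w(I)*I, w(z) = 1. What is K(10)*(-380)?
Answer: 11400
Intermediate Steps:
K(I) = -3*I
K(10)*(-380) = -3*10*(-380) = -30*(-380) = 11400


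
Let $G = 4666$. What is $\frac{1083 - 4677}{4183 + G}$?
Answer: $- \frac{3594}{8849} \approx -0.40615$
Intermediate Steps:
$\frac{1083 - 4677}{4183 + G} = \frac{1083 - 4677}{4183 + 4666} = - \frac{3594}{8849}$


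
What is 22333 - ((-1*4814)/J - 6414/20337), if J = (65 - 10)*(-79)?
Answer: 657789698919/29454755 ≈ 22332.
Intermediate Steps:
J = -4345 (J = 55*(-79) = -4345)
22333 - ((-1*4814)/J - 6414/20337) = 22333 - (-1*4814/(-4345) - 6414/20337) = 22333 - (-4814*(-1/4345) - 6414*1/20337) = 22333 - (4814/4345 - 2138/6779) = 22333 - 1*23344496/29454755 = 22333 - 23344496/29454755 = 657789698919/29454755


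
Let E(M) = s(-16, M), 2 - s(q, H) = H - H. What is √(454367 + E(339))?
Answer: √454369 ≈ 674.07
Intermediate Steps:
s(q, H) = 2 (s(q, H) = 2 - (H - H) = 2 - 1*0 = 2 + 0 = 2)
E(M) = 2
√(454367 + E(339)) = √(454367 + 2) = √454369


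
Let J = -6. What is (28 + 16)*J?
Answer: -264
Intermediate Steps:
(28 + 16)*J = (28 + 16)*(-6) = 44*(-6) = -264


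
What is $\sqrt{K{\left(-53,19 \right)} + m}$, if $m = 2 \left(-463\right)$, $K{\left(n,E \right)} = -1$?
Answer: $3 i \sqrt{103} \approx 30.447 i$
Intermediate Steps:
$m = -926$
$\sqrt{K{\left(-53,19 \right)} + m} = \sqrt{-1 - 926} = \sqrt{-927} = 3 i \sqrt{103}$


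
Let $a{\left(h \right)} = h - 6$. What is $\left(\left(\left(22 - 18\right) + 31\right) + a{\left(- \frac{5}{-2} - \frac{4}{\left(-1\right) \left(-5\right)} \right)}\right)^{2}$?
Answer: $\frac{94249}{100} \approx 942.49$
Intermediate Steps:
$a{\left(h \right)} = -6 + h$ ($a{\left(h \right)} = h - 6 = -6 + h$)
$\left(\left(\left(22 - 18\right) + 31\right) + a{\left(- \frac{5}{-2} - \frac{4}{\left(-1\right) \left(-5\right)} \right)}\right)^{2} = \left(\left(\left(22 - 18\right) + 31\right) - \frac{43}{10}\right)^{2} = \left(\left(4 + 31\right) - \left(\frac{7}{2} + \frac{4}{5}\right)\right)^{2} = \left(35 + \left(-6 + \left(\frac{5}{2} - \frac{4}{5}\right)\right)\right)^{2} = \left(35 + \left(-6 + \frac{17}{10}\right)\right)^{2} = \left(35 - \frac{43}{10}\right)^{2} = \left(\frac{307}{10}\right)^{2} = \frac{94249}{100}$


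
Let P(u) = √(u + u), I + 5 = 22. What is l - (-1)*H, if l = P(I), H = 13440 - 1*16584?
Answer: -3144 + √34 ≈ -3138.2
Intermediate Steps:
I = 17 (I = -5 + 22 = 17)
P(u) = √2*√u (P(u) = √(2*u) = √2*√u)
H = -3144 (H = 13440 - 16584 = -3144)
l = √34 (l = √2*√17 = √34 ≈ 5.8309)
l - (-1)*H = √34 - (-1)*(-3144) = √34 - 1*3144 = √34 - 3144 = -3144 + √34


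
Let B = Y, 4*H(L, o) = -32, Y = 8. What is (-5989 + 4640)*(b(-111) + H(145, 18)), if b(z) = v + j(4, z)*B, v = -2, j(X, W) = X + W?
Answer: 1168234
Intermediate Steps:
j(X, W) = W + X
H(L, o) = -8 (H(L, o) = (¼)*(-32) = -8)
B = 8
b(z) = 30 + 8*z (b(z) = -2 + (z + 4)*8 = -2 + (4 + z)*8 = -2 + (32 + 8*z) = 30 + 8*z)
(-5989 + 4640)*(b(-111) + H(145, 18)) = (-5989 + 4640)*((30 + 8*(-111)) - 8) = -1349*((30 - 888) - 8) = -1349*(-858 - 8) = -1349*(-866) = 1168234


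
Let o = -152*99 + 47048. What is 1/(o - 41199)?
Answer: -1/9199 ≈ -0.00010871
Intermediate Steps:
o = 32000 (o = -15048 + 47048 = 32000)
1/(o - 41199) = 1/(32000 - 41199) = 1/(-9199) = -1/9199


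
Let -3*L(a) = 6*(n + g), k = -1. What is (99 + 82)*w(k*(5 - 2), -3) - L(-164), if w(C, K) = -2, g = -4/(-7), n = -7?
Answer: -2624/7 ≈ -374.86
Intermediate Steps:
g = 4/7 (g = -4*(-⅐) = 4/7 ≈ 0.57143)
L(a) = 90/7 (L(a) = -2*(-7 + 4/7) = -2*(-45)/7 = -⅓*(-270/7) = 90/7)
(99 + 82)*w(k*(5 - 2), -3) - L(-164) = (99 + 82)*(-2) - 1*90/7 = 181*(-2) - 90/7 = -362 - 90/7 = -2624/7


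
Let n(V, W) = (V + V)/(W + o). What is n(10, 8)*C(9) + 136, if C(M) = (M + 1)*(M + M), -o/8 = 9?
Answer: 319/4 ≈ 79.750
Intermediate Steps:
o = -72 (o = -8*9 = -72)
C(M) = 2*M*(1 + M) (C(M) = (1 + M)*(2*M) = 2*M*(1 + M))
n(V, W) = 2*V/(-72 + W) (n(V, W) = (V + V)/(W - 72) = (2*V)/(-72 + W) = 2*V/(-72 + W))
n(10, 8)*C(9) + 136 = (2*10/(-72 + 8))*(2*9*(1 + 9)) + 136 = (2*10/(-64))*(2*9*10) + 136 = (2*10*(-1/64))*180 + 136 = -5/16*180 + 136 = -225/4 + 136 = 319/4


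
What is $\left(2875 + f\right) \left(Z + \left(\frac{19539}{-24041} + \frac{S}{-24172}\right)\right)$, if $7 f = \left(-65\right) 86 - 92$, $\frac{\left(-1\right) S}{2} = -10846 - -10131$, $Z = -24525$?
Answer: $- \frac{102924077970244817}{2033916682} \approx -5.0604 \cdot 10^{7}$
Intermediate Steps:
$S = 1430$ ($S = - 2 \left(-10846 - -10131\right) = - 2 \left(-10846 + 10131\right) = \left(-2\right) \left(-715\right) = 1430$)
$f = - \frac{5682}{7}$ ($f = \frac{\left(-65\right) 86 - 92}{7} = \frac{-5590 - 92}{7} = \frac{1}{7} \left(-5682\right) = - \frac{5682}{7} \approx -811.71$)
$\left(2875 + f\right) \left(Z + \left(\frac{19539}{-24041} + \frac{S}{-24172}\right)\right) = \left(2875 - \frac{5682}{7}\right) \left(-24525 + \left(\frac{19539}{-24041} + \frac{1430}{-24172}\right)\right) = \frac{14443 \left(-24525 + \left(19539 \left(- \frac{1}{24041}\right) + 1430 \left(- \frac{1}{24172}\right)\right)\right)}{7} = \frac{14443 \left(-24525 - \frac{253337669}{290559526}\right)}{7} = \frac{14443}{7} \left(- \frac{7126225712819}{290559526}\right) = - \frac{102924077970244817}{2033916682}$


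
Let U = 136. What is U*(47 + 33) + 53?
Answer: 10933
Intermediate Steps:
U*(47 + 33) + 53 = 136*(47 + 33) + 53 = 136*80 + 53 = 10880 + 53 = 10933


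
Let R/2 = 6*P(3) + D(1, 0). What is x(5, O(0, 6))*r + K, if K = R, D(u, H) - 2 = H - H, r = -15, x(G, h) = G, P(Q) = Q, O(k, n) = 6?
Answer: -35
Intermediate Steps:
D(u, H) = 2 (D(u, H) = 2 + (H - H) = 2 + 0 = 2)
R = 40 (R = 2*(6*3 + 2) = 2*(18 + 2) = 2*20 = 40)
K = 40
x(5, O(0, 6))*r + K = 5*(-15) + 40 = -75 + 40 = -35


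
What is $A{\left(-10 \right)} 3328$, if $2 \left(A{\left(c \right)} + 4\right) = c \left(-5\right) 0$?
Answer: $-13312$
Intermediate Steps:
$A{\left(c \right)} = -4$ ($A{\left(c \right)} = -4 + \frac{c \left(-5\right) 0}{2} = -4 + \frac{- 5 c 0}{2} = -4 + \frac{1}{2} \cdot 0 = -4 + 0 = -4$)
$A{\left(-10 \right)} 3328 = \left(-4\right) 3328 = -13312$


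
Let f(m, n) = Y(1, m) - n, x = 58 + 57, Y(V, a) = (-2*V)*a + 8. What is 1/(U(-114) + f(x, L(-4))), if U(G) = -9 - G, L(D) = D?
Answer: -1/113 ≈ -0.0088496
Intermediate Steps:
Y(V, a) = 8 - 2*V*a (Y(V, a) = -2*V*a + 8 = 8 - 2*V*a)
x = 115
f(m, n) = 8 - n - 2*m (f(m, n) = (8 - 2*1*m) - n = (8 - 2*m) - n = 8 - n - 2*m)
1/(U(-114) + f(x, L(-4))) = 1/((-9 - 1*(-114)) + (8 - 1*(-4) - 2*115)) = 1/((-9 + 114) + (8 + 4 - 230)) = 1/(105 - 218) = 1/(-113) = -1/113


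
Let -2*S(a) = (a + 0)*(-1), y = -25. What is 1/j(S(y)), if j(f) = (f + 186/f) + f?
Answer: -25/997 ≈ -0.025075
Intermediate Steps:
S(a) = a/2 (S(a) = -(a + 0)*(-1)/2 = -a*(-1)/2 = -(-1)*a/2 = a/2)
j(f) = 2*f + 186/f
1/j(S(y)) = 1/(2*((½)*(-25)) + 186/(((½)*(-25)))) = 1/(2*(-25/2) + 186/(-25/2)) = 1/(-25 + 186*(-2/25)) = 1/(-25 - 372/25) = 1/(-997/25) = -25/997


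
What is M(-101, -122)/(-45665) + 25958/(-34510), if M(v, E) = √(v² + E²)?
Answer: -12979/17255 - √25085/45665 ≈ -0.75566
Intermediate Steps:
M(v, E) = √(E² + v²)
M(-101, -122)/(-45665) + 25958/(-34510) = √((-122)² + (-101)²)/(-45665) + 25958/(-34510) = √(14884 + 10201)*(-1/45665) + 25958*(-1/34510) = √25085*(-1/45665) - 12979/17255 = -√25085/45665 - 12979/17255 = -12979/17255 - √25085/45665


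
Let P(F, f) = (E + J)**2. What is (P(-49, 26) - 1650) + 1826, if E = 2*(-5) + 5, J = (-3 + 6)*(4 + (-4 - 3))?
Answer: 372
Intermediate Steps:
J = -9 (J = 3*(4 - 7) = 3*(-3) = -9)
E = -5 (E = -10 + 5 = -5)
P(F, f) = 196 (P(F, f) = (-5 - 9)**2 = (-14)**2 = 196)
(P(-49, 26) - 1650) + 1826 = (196 - 1650) + 1826 = -1454 + 1826 = 372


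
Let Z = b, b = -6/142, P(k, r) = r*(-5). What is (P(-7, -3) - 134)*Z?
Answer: 357/71 ≈ 5.0282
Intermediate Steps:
P(k, r) = -5*r
b = -3/71 (b = -6*1/142 = -3/71 ≈ -0.042253)
Z = -3/71 ≈ -0.042253
(P(-7, -3) - 134)*Z = (-5*(-3) - 134)*(-3/71) = (15 - 134)*(-3/71) = -119*(-3/71) = 357/71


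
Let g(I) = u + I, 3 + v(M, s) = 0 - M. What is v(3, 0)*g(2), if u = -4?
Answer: 12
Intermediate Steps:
v(M, s) = -3 - M (v(M, s) = -3 + (0 - M) = -3 - M)
g(I) = -4 + I
v(3, 0)*g(2) = (-3 - 1*3)*(-4 + 2) = (-3 - 3)*(-2) = -6*(-2) = 12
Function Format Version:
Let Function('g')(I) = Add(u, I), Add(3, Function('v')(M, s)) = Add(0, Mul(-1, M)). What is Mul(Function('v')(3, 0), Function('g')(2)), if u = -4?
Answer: 12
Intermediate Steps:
Function('v')(M, s) = Add(-3, Mul(-1, M)) (Function('v')(M, s) = Add(-3, Add(0, Mul(-1, M))) = Add(-3, Mul(-1, M)))
Function('g')(I) = Add(-4, I)
Mul(Function('v')(3, 0), Function('g')(2)) = Mul(Add(-3, Mul(-1, 3)), Add(-4, 2)) = Mul(Add(-3, -3), -2) = Mul(-6, -2) = 12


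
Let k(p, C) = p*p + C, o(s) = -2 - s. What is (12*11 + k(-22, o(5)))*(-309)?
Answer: -188181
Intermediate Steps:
k(p, C) = C + p² (k(p, C) = p² + C = C + p²)
(12*11 + k(-22, o(5)))*(-309) = (12*11 + ((-2 - 1*5) + (-22)²))*(-309) = (132 + ((-2 - 5) + 484))*(-309) = (132 + (-7 + 484))*(-309) = (132 + 477)*(-309) = 609*(-309) = -188181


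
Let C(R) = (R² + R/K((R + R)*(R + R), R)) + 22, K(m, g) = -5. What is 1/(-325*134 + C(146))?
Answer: -5/111206 ≈ -4.4962e-5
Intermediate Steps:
C(R) = 22 + R² - R/5 (C(R) = (R² + R/(-5)) + 22 = (R² - R/5) + 22 = 22 + R² - R/5)
1/(-325*134 + C(146)) = 1/(-325*134 + (22 + 146² - ⅕*146)) = 1/(-43550 + (22 + 21316 - 146/5)) = 1/(-43550 + 106544/5) = 1/(-111206/5) = -5/111206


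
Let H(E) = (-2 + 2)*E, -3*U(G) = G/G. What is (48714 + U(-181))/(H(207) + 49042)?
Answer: 146141/147126 ≈ 0.99331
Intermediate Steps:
U(G) = -⅓ (U(G) = -G/(3*G) = -⅓*1 = -⅓)
H(E) = 0 (H(E) = 0*E = 0)
(48714 + U(-181))/(H(207) + 49042) = (48714 - ⅓)/(0 + 49042) = (146141/3)/49042 = (146141/3)*(1/49042) = 146141/147126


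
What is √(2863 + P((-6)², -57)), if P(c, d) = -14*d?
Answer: √3661 ≈ 60.506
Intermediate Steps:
√(2863 + P((-6)², -57)) = √(2863 - 14*(-57)) = √(2863 + 798) = √3661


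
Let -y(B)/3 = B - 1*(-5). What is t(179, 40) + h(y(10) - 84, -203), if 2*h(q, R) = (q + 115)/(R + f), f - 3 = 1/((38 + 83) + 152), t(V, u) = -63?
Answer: -3437826/54599 ≈ -62.965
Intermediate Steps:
y(B) = -15 - 3*B (y(B) = -3*(B - 1*(-5)) = -3*(B + 5) = -3*(5 + B) = -15 - 3*B)
f = 820/273 (f = 3 + 1/((38 + 83) + 152) = 3 + 1/(121 + 152) = 3 + 1/273 = 820/273 ≈ 3.0037)
h(q, R) = (115 + q)/(2*(820/273 + R)) (h(q, R) = ((q + 115)/(R + 820/273))/2 = ((115 + q)/(820/273 + R))/2 = (115 + q)/(2*(820/273 + R)))
t(179, 40) + h(y(10) - 84, -203) = -63 + 273*(115 + ((-15 - 3*10) - 84))/(2*(820 + 273*(-203))) = -63 + 273*(115 + ((-15 - 30) - 84))/(2*(820 - 55419)) = -63 + (273/2)*(115 + (-45 - 84))/(-54599) = -63 + (273/2)*(-1/54599)*(115 - 129) = -63 + (273/2)*(-1/54599)*(-14) = -63 + 1911/54599 = -3437826/54599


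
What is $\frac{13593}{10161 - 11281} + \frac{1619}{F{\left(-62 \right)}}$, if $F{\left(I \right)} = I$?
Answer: $- \frac{1328023}{34720} \approx -38.25$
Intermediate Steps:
$\frac{13593}{10161 - 11281} + \frac{1619}{F{\left(-62 \right)}} = \frac{13593}{10161 - 11281} + \frac{1619}{-62} = \frac{13593}{-1120} + 1619 \left(- \frac{1}{62}\right) = 13593 \left(- \frac{1}{1120}\right) - \frac{1619}{62} = - \frac{13593}{1120} - \frac{1619}{62} = - \frac{1328023}{34720}$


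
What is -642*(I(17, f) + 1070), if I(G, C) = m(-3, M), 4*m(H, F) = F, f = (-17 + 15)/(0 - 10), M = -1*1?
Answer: -1373559/2 ≈ -6.8678e+5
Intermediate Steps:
M = -1
f = ⅕ (f = -2/(-10) = -2*(-⅒) = ⅕ ≈ 0.20000)
m(H, F) = F/4
I(G, C) = -¼ (I(G, C) = (¼)*(-1) = -¼)
-642*(I(17, f) + 1070) = -642*(-¼ + 1070) = -642*4279/4 = -1373559/2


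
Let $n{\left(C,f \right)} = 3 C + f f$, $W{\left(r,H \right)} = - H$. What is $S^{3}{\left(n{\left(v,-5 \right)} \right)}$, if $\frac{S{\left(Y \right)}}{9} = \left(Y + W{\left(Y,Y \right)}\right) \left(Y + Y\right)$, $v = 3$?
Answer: $0$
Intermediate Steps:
$n{\left(C,f \right)} = f^{2} + 3 C$ ($n{\left(C,f \right)} = 3 C + f^{2} = f^{2} + 3 C$)
$S{\left(Y \right)} = 0$ ($S{\left(Y \right)} = 9 \left(Y - Y\right) \left(Y + Y\right) = 9 \cdot 0 \cdot 2 Y = 9 \cdot 0 = 0$)
$S^{3}{\left(n{\left(v,-5 \right)} \right)} = 0^{3} = 0$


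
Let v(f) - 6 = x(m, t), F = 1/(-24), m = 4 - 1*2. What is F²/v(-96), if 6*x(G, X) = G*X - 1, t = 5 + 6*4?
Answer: 1/8928 ≈ 0.00011201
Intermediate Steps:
m = 2 (m = 4 - 2 = 2)
F = -1/24 ≈ -0.041667
t = 29 (t = 5 + 24 = 29)
x(G, X) = -⅙ + G*X/6 (x(G, X) = (G*X - 1)/6 = (-1 + G*X)/6 = -⅙ + G*X/6)
v(f) = 31/2 (v(f) = 6 + (-⅙ + (⅙)*2*29) = 6 + (-⅙ + 29/3) = 6 + 19/2 = 31/2)
F²/v(-96) = (-1/24)²/(31/2) = (1/576)*(2/31) = 1/8928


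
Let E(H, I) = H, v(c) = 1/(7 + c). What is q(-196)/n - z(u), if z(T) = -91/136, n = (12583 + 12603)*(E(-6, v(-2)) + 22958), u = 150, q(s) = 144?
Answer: 3287769071/4913587112 ≈ 0.66912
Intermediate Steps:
n = 578069072 (n = (12583 + 12603)*(-6 + 22958) = 25186*22952 = 578069072)
z(T) = -91/136 (z(T) = -91*1/136 = -91/136)
q(-196)/n - z(u) = 144/578069072 - 1*(-91/136) = 144*(1/578069072) + 91/136 = 9/36129317 + 91/136 = 3287769071/4913587112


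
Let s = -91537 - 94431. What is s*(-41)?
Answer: 7624688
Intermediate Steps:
s = -185968
s*(-41) = -185968*(-41) = 7624688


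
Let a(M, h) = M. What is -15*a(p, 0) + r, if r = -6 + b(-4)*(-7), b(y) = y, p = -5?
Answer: 97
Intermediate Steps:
r = 22 (r = -6 - 4*(-7) = -6 + 28 = 22)
-15*a(p, 0) + r = -15*(-5) + 22 = 75 + 22 = 97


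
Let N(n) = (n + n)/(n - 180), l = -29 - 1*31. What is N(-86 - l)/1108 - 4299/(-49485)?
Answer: 81984281/941237690 ≈ 0.087103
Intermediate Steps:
l = -60 (l = -29 - 31 = -60)
N(n) = 2*n/(-180 + n) (N(n) = (2*n)/(-180 + n) = 2*n/(-180 + n))
N(-86 - l)/1108 - 4299/(-49485) = (2*(-86 - 1*(-60))/(-180 + (-86 - 1*(-60))))/1108 - 4299/(-49485) = (2*(-86 + 60)/(-180 + (-86 + 60)))*(1/1108) - 4299*(-1/49485) = (2*(-26)/(-180 - 26))*(1/1108) + 1433/16495 = (2*(-26)/(-206))*(1/1108) + 1433/16495 = (2*(-26)*(-1/206))*(1/1108) + 1433/16495 = (26/103)*(1/1108) + 1433/16495 = 13/57062 + 1433/16495 = 81984281/941237690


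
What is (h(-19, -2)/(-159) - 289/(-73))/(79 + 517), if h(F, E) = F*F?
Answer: 9799/3458886 ≈ 0.0028330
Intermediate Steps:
h(F, E) = F²
(h(-19, -2)/(-159) - 289/(-73))/(79 + 517) = ((-19)²/(-159) - 289/(-73))/(79 + 517) = (361*(-1/159) - 289*(-1/73))/596 = (-361/159 + 289/73)*(1/596) = (19598/11607)*(1/596) = 9799/3458886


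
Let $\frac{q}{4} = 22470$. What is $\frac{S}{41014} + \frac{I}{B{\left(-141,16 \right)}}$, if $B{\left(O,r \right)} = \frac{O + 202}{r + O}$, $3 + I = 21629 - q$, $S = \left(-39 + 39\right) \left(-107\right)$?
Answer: $\frac{8531750}{61} \approx 1.3986 \cdot 10^{5}$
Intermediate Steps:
$q = 89880$ ($q = 4 \cdot 22470 = 89880$)
$S = 0$ ($S = 0 \left(-107\right) = 0$)
$I = -68254$ ($I = -3 + \left(21629 - 89880\right) = -3 - 68251 = -68254$)
$B{\left(O,r \right)} = \frac{202 + O}{O + r}$
$\frac{S}{41014} + \frac{I}{B{\left(-141,16 \right)}} = \frac{0}{41014} - \frac{68254}{\frac{1}{-141 + 16} \left(202 - 141\right)} = 0 \cdot \frac{1}{41014} - \frac{68254}{\frac{1}{-125} \cdot 61} = 0 - \frac{68254}{\left(- \frac{1}{125}\right) 61} = 0 - \frac{68254}{- \frac{61}{125}} = 0 - - \frac{8531750}{61} = 0 + \frac{8531750}{61} = \frac{8531750}{61}$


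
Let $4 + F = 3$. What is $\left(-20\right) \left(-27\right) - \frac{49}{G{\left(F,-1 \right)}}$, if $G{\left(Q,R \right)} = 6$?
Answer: $\frac{3191}{6} \approx 531.83$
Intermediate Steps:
$F = -1$ ($F = -4 + 3 = -1$)
$\left(-20\right) \left(-27\right) - \frac{49}{G{\left(F,-1 \right)}} = \left(-20\right) \left(-27\right) - \frac{49}{6} = 540 - \frac{49}{6} = \frac{3191}{6}$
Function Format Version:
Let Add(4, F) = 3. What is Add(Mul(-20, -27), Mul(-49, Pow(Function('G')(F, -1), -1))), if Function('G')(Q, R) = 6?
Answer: Rational(3191, 6) ≈ 531.83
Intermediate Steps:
F = -1 (F = Add(-4, 3) = -1)
Add(Mul(-20, -27), Mul(-49, Pow(Function('G')(F, -1), -1))) = Add(Mul(-20, -27), Mul(-49, Pow(6, -1))) = Add(540, Mul(-49, Rational(1, 6))) = Add(540, Rational(-49, 6)) = Rational(3191, 6)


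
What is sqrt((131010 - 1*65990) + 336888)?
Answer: 2*sqrt(100477) ≈ 633.96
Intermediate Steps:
sqrt((131010 - 1*65990) + 336888) = sqrt((131010 - 65990) + 336888) = sqrt(65020 + 336888) = sqrt(401908) = 2*sqrt(100477)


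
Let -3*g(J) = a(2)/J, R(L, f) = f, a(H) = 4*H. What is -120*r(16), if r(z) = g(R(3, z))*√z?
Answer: 80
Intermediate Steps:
g(J) = -8/(3*J) (g(J) = -4*2/(3*J) = -8/(3*J))
r(z) = -8/(3*√z) (r(z) = (-8/(3*z))*√z = -8/(3*√z))
-120*r(16) = -(-320)/√16 = -(-320)/4 = -120*(-⅔) = 80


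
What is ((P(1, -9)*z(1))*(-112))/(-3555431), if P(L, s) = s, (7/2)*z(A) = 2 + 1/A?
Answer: -864/3555431 ≈ -0.00024301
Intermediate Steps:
z(A) = 4/7 + 2/(7*A) (z(A) = 2*(2 + 1/A)/7 = 4/7 + 2/(7*A))
((P(1, -9)*z(1))*(-112))/(-3555431) = (-18*(1 + 2*1)/(7*1)*(-112))/(-3555431) = (-18*(1 + 2)/7*(-112))*(-1/3555431) = (-18*3/7*(-112))*(-1/3555431) = (-9*6/7*(-112))*(-1/3555431) = -54/7*(-112)*(-1/3555431) = 864*(-1/3555431) = -864/3555431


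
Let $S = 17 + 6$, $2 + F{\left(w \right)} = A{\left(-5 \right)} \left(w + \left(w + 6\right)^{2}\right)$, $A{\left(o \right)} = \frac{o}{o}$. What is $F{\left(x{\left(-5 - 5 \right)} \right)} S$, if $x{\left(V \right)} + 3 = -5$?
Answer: $-138$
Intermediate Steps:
$A{\left(o \right)} = 1$
$x{\left(V \right)} = -8$ ($x{\left(V \right)} = -3 - 5 = -8$)
$F{\left(w \right)} = -2 + w + \left(6 + w\right)^{2}$ ($F{\left(w \right)} = -2 + 1 \left(w + \left(w + 6\right)^{2}\right) = -2 + 1 \left(w + \left(6 + w\right)^{2}\right) = -2 + \left(w + \left(6 + w\right)^{2}\right) = -2 + w + \left(6 + w\right)^{2}$)
$S = 23$
$F{\left(x{\left(-5 - 5 \right)} \right)} S = \left(-2 - 8 + \left(6 - 8\right)^{2}\right) 23 = \left(-2 - 8 + \left(-2\right)^{2}\right) 23 = \left(-2 - 8 + 4\right) 23 = \left(-6\right) 23 = -138$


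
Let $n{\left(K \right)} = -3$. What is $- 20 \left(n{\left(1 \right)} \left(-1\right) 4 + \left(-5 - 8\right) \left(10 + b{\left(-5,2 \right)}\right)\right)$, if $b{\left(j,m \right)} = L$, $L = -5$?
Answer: $1060$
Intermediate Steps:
$b{\left(j,m \right)} = -5$
$- 20 \left(n{\left(1 \right)} \left(-1\right) 4 + \left(-5 - 8\right) \left(10 + b{\left(-5,2 \right)}\right)\right) = - 20 \left(\left(-3\right) \left(-1\right) 4 + \left(-5 - 8\right) \left(10 - 5\right)\right) = - 20 \left(3 \cdot 4 - 65\right) = - 20 \left(12 - 65\right) = \left(-20\right) \left(-53\right) = 1060$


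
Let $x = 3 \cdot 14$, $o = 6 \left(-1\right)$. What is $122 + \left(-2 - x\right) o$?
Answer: $386$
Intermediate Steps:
$o = -6$
$x = 42$
$122 + \left(-2 - x\right) o = 122 + \left(-2 - 42\right) \left(-6\right) = 122 - -264 = 122 + 264 = 386$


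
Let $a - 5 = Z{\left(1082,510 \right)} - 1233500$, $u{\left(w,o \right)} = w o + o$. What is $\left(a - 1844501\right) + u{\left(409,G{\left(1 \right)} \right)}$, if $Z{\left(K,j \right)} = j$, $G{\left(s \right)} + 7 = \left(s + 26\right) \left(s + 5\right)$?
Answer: $-3013936$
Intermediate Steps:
$G{\left(s \right)} = -7 + \left(5 + s\right) \left(26 + s\right)$ ($G{\left(s \right)} = -7 + \left(s + 26\right) \left(s + 5\right) = -7 + \left(26 + s\right) \left(5 + s\right) = -7 + \left(5 + s\right) \left(26 + s\right)$)
$u{\left(w,o \right)} = o + o w$ ($u{\left(w,o \right)} = o w + o = o + o w$)
$a = -1232985$ ($a = 5 + \left(510 - 1233500\right) = 5 - 1232990 = -1232985$)
$\left(a - 1844501\right) + u{\left(409,G{\left(1 \right)} \right)} = \left(-1232985 - 1844501\right) + \left(123 + 1^{2} + 31 \cdot 1\right) \left(1 + 409\right) = -3077486 + \left(123 + 1 + 31\right) 410 = -3077486 + 155 \cdot 410 = -3077486 + 63550 = -3013936$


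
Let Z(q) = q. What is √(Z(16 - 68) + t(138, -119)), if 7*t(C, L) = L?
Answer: I*√69 ≈ 8.3066*I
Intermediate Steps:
t(C, L) = L/7
√(Z(16 - 68) + t(138, -119)) = √((16 - 68) + (⅐)*(-119)) = √(-52 - 17) = √(-69) = I*√69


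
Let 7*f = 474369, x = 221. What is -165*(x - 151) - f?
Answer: -79317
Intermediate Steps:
f = 67767 (f = (1/7)*474369 = 67767)
-165*(x - 151) - f = -165*(221 - 151) - 1*67767 = -165*70 - 67767 = -11550 - 67767 = -79317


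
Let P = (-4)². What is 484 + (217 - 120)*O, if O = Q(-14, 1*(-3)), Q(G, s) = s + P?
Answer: 1745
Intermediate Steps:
P = 16
Q(G, s) = 16 + s (Q(G, s) = s + 16 = 16 + s)
O = 13 (O = 16 + 1*(-3) = 16 - 3 = 13)
484 + (217 - 120)*O = 484 + (217 - 120)*13 = 484 + 97*13 = 484 + 1261 = 1745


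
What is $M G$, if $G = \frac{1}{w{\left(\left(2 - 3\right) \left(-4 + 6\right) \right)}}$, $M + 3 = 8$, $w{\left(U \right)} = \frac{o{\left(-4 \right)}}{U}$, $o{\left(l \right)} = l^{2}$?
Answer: $- \frac{5}{8} \approx -0.625$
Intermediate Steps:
$w{\left(U \right)} = \frac{16}{U}$ ($w{\left(U \right)} = \frac{\left(-4\right)^{2}}{U} = \frac{16}{U}$)
$M = 5$ ($M = -3 + 8 = 5$)
$G = - \frac{1}{8}$ ($G = \frac{1}{16 \frac{1}{\left(2 - 3\right) \left(-4 + 6\right)}} = \frac{1}{16 \frac{1}{\left(-1\right) 2}} = \frac{1}{16 \frac{1}{-2}} = \frac{1}{16 \left(- \frac{1}{2}\right)} = \frac{1}{-8} = - \frac{1}{8} \approx -0.125$)
$M G = 5 \left(- \frac{1}{8}\right) = - \frac{5}{8}$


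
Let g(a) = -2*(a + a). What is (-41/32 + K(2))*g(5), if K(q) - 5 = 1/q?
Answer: -675/8 ≈ -84.375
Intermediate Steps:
K(q) = 5 + 1/q
g(a) = -4*a
(-41/32 + K(2))*g(5) = (-41/32 + (5 + 1/2))*(-4*5) = (-41*1/32 + (5 + 1/2))*(-20) = (-41/32 + 11/2)*(-20) = (135/32)*(-20) = -675/8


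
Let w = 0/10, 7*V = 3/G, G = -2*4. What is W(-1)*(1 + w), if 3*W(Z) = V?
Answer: -1/56 ≈ -0.017857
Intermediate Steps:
G = -8
V = -3/56 (V = (3/(-8))/7 = (3*(-⅛))/7 = (⅐)*(-3/8) = -3/56 ≈ -0.053571)
W(Z) = -1/56 (W(Z) = (⅓)*(-3/56) = -1/56)
w = 0 (w = 0*(⅒) = 0)
W(-1)*(1 + w) = -(1 + 0)/56 = -1/56*1 = -1/56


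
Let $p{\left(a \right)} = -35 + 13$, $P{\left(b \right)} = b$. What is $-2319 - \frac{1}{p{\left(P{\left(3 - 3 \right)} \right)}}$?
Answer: $- \frac{51017}{22} \approx -2319.0$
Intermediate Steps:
$p{\left(a \right)} = -22$
$-2319 - \frac{1}{p{\left(P{\left(3 - 3 \right)} \right)}} = -2319 - \frac{1}{-22} = -2319 - - \frac{1}{22} = -2319 + \frac{1}{22} = - \frac{51017}{22}$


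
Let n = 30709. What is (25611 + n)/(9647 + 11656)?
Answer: 56320/21303 ≈ 2.6438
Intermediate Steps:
(25611 + n)/(9647 + 11656) = (25611 + 30709)/(9647 + 11656) = 56320/21303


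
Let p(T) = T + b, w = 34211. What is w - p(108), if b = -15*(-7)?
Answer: 33998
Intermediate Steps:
b = 105
p(T) = 105 + T (p(T) = T + 105 = 105 + T)
w - p(108) = 34211 - (105 + 108) = 34211 - 1*213 = 34211 - 213 = 33998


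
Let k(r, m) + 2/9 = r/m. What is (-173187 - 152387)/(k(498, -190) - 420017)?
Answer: 139182885/179558483 ≈ 0.77514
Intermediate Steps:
k(r, m) = -2/9 + r/m
(-173187 - 152387)/(k(498, -190) - 420017) = (-173187 - 152387)/((-2/9 + 498/(-190)) - 420017) = -325574/((-2/9 + 498*(-1/190)) - 420017) = -325574/((-2/9 - 249/95) - 420017) = -325574/(-2431/855 - 420017) = -325574/(-359116966/855) = -325574*(-855/359116966) = 139182885/179558483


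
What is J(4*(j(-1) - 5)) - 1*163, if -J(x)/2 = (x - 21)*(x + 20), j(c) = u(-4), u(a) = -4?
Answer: -1987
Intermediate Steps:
j(c) = -4
J(x) = -2*(-21 + x)*(20 + x) (J(x) = -2*(x - 21)*(x + 20) = -2*(-21 + x)*(20 + x))
J(4*(j(-1) - 5)) - 1*163 = (840 - 2*16*(-4 - 5)² + 2*(4*(-4 - 5))) - 1*163 = (840 - 2*(4*(-9))² + 2*(4*(-9))) - 163 = (840 - 2*(-36)² + 2*(-36)) - 163 = (840 - 2*1296 - 72) - 163 = (840 - 2592 - 72) - 163 = -1824 - 163 = -1987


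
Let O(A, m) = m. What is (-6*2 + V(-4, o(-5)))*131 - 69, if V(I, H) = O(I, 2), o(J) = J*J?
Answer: -1379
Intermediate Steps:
o(J) = J**2
V(I, H) = 2
(-6*2 + V(-4, o(-5)))*131 - 69 = (-6*2 + 2)*131 - 69 = (-12 + 2)*131 - 69 = -10*131 - 69 = -1310 - 69 = -1379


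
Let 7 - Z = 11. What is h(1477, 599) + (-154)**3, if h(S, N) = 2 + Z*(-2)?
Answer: -3652254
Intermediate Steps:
Z = -4 (Z = 7 - 1*11 = 7 - 11 = -4)
h(S, N) = 10 (h(S, N) = 2 - 4*(-2) = 2 + 8 = 10)
h(1477, 599) + (-154)**3 = 10 + (-154)**3 = 10 - 3652264 = -3652254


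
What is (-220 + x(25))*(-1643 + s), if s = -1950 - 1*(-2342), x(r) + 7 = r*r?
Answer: -497898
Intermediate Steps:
x(r) = -7 + r**2 (x(r) = -7 + r*r = -7 + r**2)
s = 392 (s = -1950 + 2342 = 392)
(-220 + x(25))*(-1643 + s) = (-220 + (-7 + 25**2))*(-1643 + 392) = (-220 + (-7 + 625))*(-1251) = (-220 + 618)*(-1251) = 398*(-1251) = -497898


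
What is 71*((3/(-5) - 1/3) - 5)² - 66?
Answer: 547541/225 ≈ 2433.5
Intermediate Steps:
71*((3/(-5) - 1/3) - 5)² - 66 = 71*((3*(-⅕) - 1*⅓) - 5)² - 66 = 71*((-⅗ - ⅓) - 5)² - 66 = 71*(-14/15 - 5)² - 66 = 71*(-89/15)² - 66 = 71*(7921/225) - 66 = 562391/225 - 66 = 547541/225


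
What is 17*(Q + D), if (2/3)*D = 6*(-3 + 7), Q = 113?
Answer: 2533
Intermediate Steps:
D = 36 (D = 3*(6*(-3 + 7))/2 = 3*(6*4)/2 = (3/2)*24 = 36)
17*(Q + D) = 17*(113 + 36) = 17*149 = 2533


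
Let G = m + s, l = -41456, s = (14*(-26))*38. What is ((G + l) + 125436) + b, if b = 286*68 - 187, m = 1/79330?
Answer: 7092815971/79330 ≈ 89409.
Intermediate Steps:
m = 1/79330 ≈ 1.2606e-5
s = -13832 (s = -364*38 = -13832)
G = -1097292559/79330 (G = 1/79330 - 13832 = -1097292559/79330 ≈ -13832.)
b = 19261 (b = 19448 - 187 = 19261)
((G + l) + 125436) + b = ((-1097292559/79330 - 41456) + 125436) + 19261 = (-4385997039/79330 + 125436) + 19261 = 5564840841/79330 + 19261 = 7092815971/79330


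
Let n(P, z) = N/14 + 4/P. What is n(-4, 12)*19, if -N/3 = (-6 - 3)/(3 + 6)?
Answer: -209/14 ≈ -14.929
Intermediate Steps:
N = 3 (N = -3*(-6 - 3)/(3 + 6) = -(-27)/9 = -3*(-1) = 3)
n(P, z) = 3/14 + 4/P
n(-4, 12)*19 = (3/14 + 4/(-4))*19 = (3/14 + 4*(-¼))*19 = (3/14 - 1)*19 = -11/14*19 = -209/14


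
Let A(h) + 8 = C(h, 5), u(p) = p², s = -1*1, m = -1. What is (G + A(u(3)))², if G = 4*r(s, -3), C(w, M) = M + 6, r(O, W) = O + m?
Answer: 25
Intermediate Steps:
s = -1
r(O, W) = -1 + O (r(O, W) = O - 1 = -1 + O)
C(w, M) = 6 + M
A(h) = 3 (A(h) = -8 + (6 + 5) = -8 + 11 = 3)
G = -8 (G = 4*(-1 - 1) = 4*(-2) = -8)
(G + A(u(3)))² = (-8 + 3)² = (-5)² = 25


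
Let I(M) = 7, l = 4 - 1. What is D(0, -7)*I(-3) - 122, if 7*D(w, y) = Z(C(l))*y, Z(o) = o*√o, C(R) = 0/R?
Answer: -122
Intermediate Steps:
l = 3
C(R) = 0
Z(o) = o^(3/2)
D(w, y) = 0 (D(w, y) = (0^(3/2)*y)/7 = (0*y)/7 = (⅐)*0 = 0)
D(0, -7)*I(-3) - 122 = 0*7 - 122 = 0 - 122 = -122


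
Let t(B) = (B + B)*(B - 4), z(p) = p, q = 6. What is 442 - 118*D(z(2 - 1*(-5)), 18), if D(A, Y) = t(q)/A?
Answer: 262/7 ≈ 37.429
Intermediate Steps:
t(B) = 2*B*(-4 + B) (t(B) = (2*B)*(-4 + B) = 2*B*(-4 + B))
D(A, Y) = 24/A (D(A, Y) = (2*6*(-4 + 6))/A = (2*6*2)/A = 24/A)
442 - 118*D(z(2 - 1*(-5)), 18) = 442 - 2832/(2 - 1*(-5)) = 442 - 2832/(2 + 5) = 442 - 2832/7 = 262/7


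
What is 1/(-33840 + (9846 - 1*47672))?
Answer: -1/71666 ≈ -1.3954e-5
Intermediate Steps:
1/(-33840 + (9846 - 1*47672)) = 1/(-33840 + (9846 - 47672)) = 1/(-33840 - 37826) = 1/(-71666) = -1/71666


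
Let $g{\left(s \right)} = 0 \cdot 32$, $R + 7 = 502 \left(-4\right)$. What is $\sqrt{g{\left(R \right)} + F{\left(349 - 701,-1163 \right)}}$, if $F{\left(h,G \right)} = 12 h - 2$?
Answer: $i \sqrt{4226} \approx 65.008 i$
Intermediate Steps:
$R = -2015$ ($R = -7 + 502 \left(-4\right) = -7 - 2008 = -2015$)
$F{\left(h,G \right)} = -2 + 12 h$
$g{\left(s \right)} = 0$
$\sqrt{g{\left(R \right)} + F{\left(349 - 701,-1163 \right)}} = \sqrt{0 + \left(-2 + 12 \left(349 - 701\right)\right)} = \sqrt{0 + \left(-2 + 12 \left(-352\right)\right)} = \sqrt{0 - 4226} = \sqrt{-4226} = i \sqrt{4226}$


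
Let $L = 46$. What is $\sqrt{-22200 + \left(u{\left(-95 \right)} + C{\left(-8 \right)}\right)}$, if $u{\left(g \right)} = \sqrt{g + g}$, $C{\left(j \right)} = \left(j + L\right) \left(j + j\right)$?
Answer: $\sqrt{-22808 + i \sqrt{190}} \approx 0.0456 + 151.02 i$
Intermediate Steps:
$C{\left(j \right)} = 2 j \left(46 + j\right)$ ($C{\left(j \right)} = \left(j + 46\right) \left(j + j\right) = \left(46 + j\right) 2 j = 2 j \left(46 + j\right)$)
$u{\left(g \right)} = \sqrt{2} \sqrt{g}$ ($u{\left(g \right)} = \sqrt{2 g} = \sqrt{2} \sqrt{g}$)
$\sqrt{-22200 + \left(u{\left(-95 \right)} + C{\left(-8 \right)}\right)} = \sqrt{-22200 + \left(\sqrt{2} \sqrt{-95} + 2 \left(-8\right) \left(46 - 8\right)\right)} = \sqrt{-22200 + \left(\sqrt{2} i \sqrt{95} + 2 \left(-8\right) 38\right)} = \sqrt{-22200 - \left(608 - i \sqrt{190}\right)} = \sqrt{-22808 + i \sqrt{190}}$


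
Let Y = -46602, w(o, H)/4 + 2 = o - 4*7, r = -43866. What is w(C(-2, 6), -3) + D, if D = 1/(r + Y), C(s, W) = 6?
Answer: -8684929/90468 ≈ -96.000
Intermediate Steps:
w(o, H) = -120 + 4*o (w(o, H) = -8 + 4*(o - 4*7) = -8 + 4*(o - 28) = -8 + 4*(-28 + o) = -8 + (-112 + 4*o) = -120 + 4*o)
D = -1/90468 (D = 1/(-43866 - 46602) = 1/(-90468) = -1/90468 ≈ -1.1054e-5)
w(C(-2, 6), -3) + D = (-120 + 4*6) - 1/90468 = (-120 + 24) - 1/90468 = -96 - 1/90468 = -8684929/90468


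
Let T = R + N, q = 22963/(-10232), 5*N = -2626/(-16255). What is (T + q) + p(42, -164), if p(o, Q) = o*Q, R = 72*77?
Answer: -1119517643793/831605800 ≈ -1346.2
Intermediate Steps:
N = 2626/81275 (N = (-2626/(-16255))/5 = (-2626*(-1/16255))/5 = (⅕)*(2626/16255) = 2626/81275 ≈ 0.032310)
R = 5544
p(o, Q) = Q*o
q = -22963/10232 (q = 22963*(-1/10232) = -22963/10232 ≈ -2.2442)
T = 450591226/81275 (T = 5544 + 2626/81275 = 450591226/81275 ≈ 5544.0)
(T + q) + p(42, -164) = (450591226/81275 - 22963/10232) - 164*42 = 4608583106607/831605800 - 6888 = -1119517643793/831605800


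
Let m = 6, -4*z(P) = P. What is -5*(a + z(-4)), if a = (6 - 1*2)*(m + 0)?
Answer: -125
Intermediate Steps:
z(P) = -P/4
a = 24 (a = (6 - 1*2)*(6 + 0) = (6 - 2)*6 = 4*6 = 24)
-5*(a + z(-4)) = -5*(24 - ¼*(-4)) = -5*(24 + 1) = -5*25 = -125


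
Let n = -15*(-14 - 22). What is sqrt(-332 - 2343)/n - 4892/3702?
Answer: -2446/1851 + I*sqrt(107)/108 ≈ -1.3214 + 0.095778*I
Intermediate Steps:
n = 540 (n = -15*(-36) = 540)
sqrt(-332 - 2343)/n - 4892/3702 = sqrt(-332 - 2343)/540 - 4892/3702 = sqrt(-2675)*(1/540) - 4892*1/3702 = (5*I*sqrt(107))*(1/540) - 2446/1851 = I*sqrt(107)/108 - 2446/1851 = -2446/1851 + I*sqrt(107)/108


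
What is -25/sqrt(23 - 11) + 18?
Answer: 18 - 25*sqrt(3)/6 ≈ 10.783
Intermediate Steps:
-25/sqrt(23 - 11) + 18 = -25/sqrt(12) + 18 = -25/(2*sqrt(3)) + 18 = (sqrt(3)/6)*(-25) + 18 = -25*sqrt(3)/6 + 18 = 18 - 25*sqrt(3)/6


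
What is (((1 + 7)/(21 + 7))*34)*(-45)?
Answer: -3060/7 ≈ -437.14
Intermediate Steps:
(((1 + 7)/(21 + 7))*34)*(-45) = ((8/28)*34)*(-45) = ((8*(1/28))*34)*(-45) = ((2/7)*34)*(-45) = (68/7)*(-45) = -3060/7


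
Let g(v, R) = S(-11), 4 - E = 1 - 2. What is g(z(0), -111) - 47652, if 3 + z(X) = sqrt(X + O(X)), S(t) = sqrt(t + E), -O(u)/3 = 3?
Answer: -47652 + I*sqrt(6) ≈ -47652.0 + 2.4495*I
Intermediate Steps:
E = 5 (E = 4 - (1 - 2) = 4 - 1*(-1) = 4 + 1 = 5)
O(u) = -9 (O(u) = -3*3 = -9)
S(t) = sqrt(5 + t) (S(t) = sqrt(t + 5) = sqrt(5 + t))
z(X) = -3 + sqrt(-9 + X) (z(X) = -3 + sqrt(X - 9) = -3 + sqrt(-9 + X))
g(v, R) = I*sqrt(6) (g(v, R) = sqrt(5 - 11) = sqrt(-6) = I*sqrt(6))
g(z(0), -111) - 47652 = I*sqrt(6) - 47652 = -47652 + I*sqrt(6)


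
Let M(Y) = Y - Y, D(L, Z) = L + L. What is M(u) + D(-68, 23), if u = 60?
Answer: -136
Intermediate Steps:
D(L, Z) = 2*L
M(Y) = 0
M(u) + D(-68, 23) = 0 + 2*(-68) = 0 - 136 = -136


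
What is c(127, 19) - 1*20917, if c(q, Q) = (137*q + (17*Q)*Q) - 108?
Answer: 2511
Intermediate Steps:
c(q, Q) = -108 + 17*Q² + 137*q (c(q, Q) = (137*q + 17*Q²) - 108 = (17*Q² + 137*q) - 108 = -108 + 17*Q² + 137*q)
c(127, 19) - 1*20917 = (-108 + 17*19² + 137*127) - 1*20917 = (-108 + 17*361 + 17399) - 20917 = (-108 + 6137 + 17399) - 20917 = 23428 - 20917 = 2511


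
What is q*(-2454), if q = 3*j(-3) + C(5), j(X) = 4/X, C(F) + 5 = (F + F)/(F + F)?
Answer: 19632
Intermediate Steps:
C(F) = -4 (C(F) = -5 + (F + F)/(F + F) = -5 + (2*F)/((2*F)) = -5 + (2*F)*(1/(2*F)) = -5 + 1 = -4)
q = -8 (q = 3*(4/(-3)) - 4 = 3*(4*(-⅓)) - 4 = 3*(-4/3) - 4 = -4 - 4 = -8)
q*(-2454) = -8*(-2454) = 19632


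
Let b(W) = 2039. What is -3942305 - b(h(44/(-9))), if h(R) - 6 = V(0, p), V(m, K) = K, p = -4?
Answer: -3944344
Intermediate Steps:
h(R) = 2 (h(R) = 6 - 4 = 2)
-3942305 - b(h(44/(-9))) = -3942305 - 1*2039 = -3942305 - 2039 = -3944344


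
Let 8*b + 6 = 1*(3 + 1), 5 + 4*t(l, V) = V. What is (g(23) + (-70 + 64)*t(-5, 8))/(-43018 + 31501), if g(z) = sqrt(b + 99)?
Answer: 3/7678 - sqrt(395)/23034 ≈ -0.00047211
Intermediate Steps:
t(l, V) = -5/4 + V/4
b = -1/4 (b = -3/4 + (1*(3 + 1))/8 = -3/4 + (1*4)/8 = -3/4 + (1/8)*4 = -3/4 + 1/2 = -1/4 ≈ -0.25000)
g(z) = sqrt(395)/2 (g(z) = sqrt(-1/4 + 99) = sqrt(395/4) = sqrt(395)/2)
(g(23) + (-70 + 64)*t(-5, 8))/(-43018 + 31501) = (sqrt(395)/2 + (-70 + 64)*(-5/4 + (1/4)*8))/(-43018 + 31501) = (sqrt(395)/2 - 6*(-5/4 + 2))/(-11517) = (sqrt(395)/2 - 6*3/4)*(-1/11517) = (sqrt(395)/2 - 9/2)*(-1/11517) = (-9/2 + sqrt(395)/2)*(-1/11517) = 3/7678 - sqrt(395)/23034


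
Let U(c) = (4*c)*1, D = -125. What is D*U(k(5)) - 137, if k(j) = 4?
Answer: -2137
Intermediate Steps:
U(c) = 4*c
D*U(k(5)) - 137 = -500*4 - 137 = -125*16 - 137 = -2000 - 137 = -2137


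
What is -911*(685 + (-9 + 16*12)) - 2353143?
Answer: -3143891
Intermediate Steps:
-911*(685 + (-9 + 16*12)) - 2353143 = -911*(685 + (-9 + 192)) - 2353143 = -911*(685 + 183) - 2353143 = -911*868 - 2353143 = -790748 - 2353143 = -3143891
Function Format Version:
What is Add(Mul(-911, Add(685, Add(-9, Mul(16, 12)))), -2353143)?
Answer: -3143891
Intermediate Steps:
Add(Mul(-911, Add(685, Add(-9, Mul(16, 12)))), -2353143) = Add(Mul(-911, Add(685, Add(-9, 192))), -2353143) = Add(Mul(-911, Add(685, 183)), -2353143) = Add(Mul(-911, 868), -2353143) = Add(-790748, -2353143) = -3143891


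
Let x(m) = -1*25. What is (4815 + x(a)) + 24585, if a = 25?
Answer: 29375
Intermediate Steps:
x(m) = -25
(4815 + x(a)) + 24585 = (4815 - 25) + 24585 = 4790 + 24585 = 29375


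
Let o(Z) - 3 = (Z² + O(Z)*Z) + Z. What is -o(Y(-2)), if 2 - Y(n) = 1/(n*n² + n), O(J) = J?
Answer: -348/25 ≈ -13.920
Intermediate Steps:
Y(n) = 2 - 1/(n + n³) (Y(n) = 2 - 1/(n*n² + n) = 2 - 1/(n³ + n) = 2 - 1/(n + n³))
o(Z) = 3 + Z + 2*Z² (o(Z) = 3 + ((Z² + Z*Z) + Z) = 3 + ((Z² + Z²) + Z) = 3 + (2*Z² + Z) = 3 + (Z + 2*Z²) = 3 + Z + 2*Z²)
-o(Y(-2)) = -(3 + (-1 + 2*(-2) + 2*(-2)³)/(-2 + (-2)³) + 2*((-1 + 2*(-2) + 2*(-2)³)/(-2 + (-2)³))²) = -(3 + (-1 - 4 + 2*(-8))/(-2 - 8) + 2*((-1 - 4 + 2*(-8))/(-2 - 8))²) = -(3 + (-1 - 4 - 16)/(-10) + 2*((-1 - 4 - 16)/(-10))²) = -(3 - ⅒*(-21) + 2*(-⅒*(-21))²) = -(3 + 21/10 + 2*(21/10)²) = -(3 + 21/10 + 2*(441/100)) = -(3 + 21/10 + 441/50) = -1*348/25 = -348/25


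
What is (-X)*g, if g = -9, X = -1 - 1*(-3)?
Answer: 18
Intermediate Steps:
X = 2 (X = -1 + 3 = 2)
(-X)*g = -1*2*(-9) = -2*(-9) = 18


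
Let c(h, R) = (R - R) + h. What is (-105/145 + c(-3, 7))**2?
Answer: 11664/841 ≈ 13.869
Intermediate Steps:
c(h, R) = h (c(h, R) = 0 + h = h)
(-105/145 + c(-3, 7))**2 = (-105/145 - 3)**2 = (-105*1/145 - 3)**2 = (-21/29 - 3)**2 = (-108/29)**2 = 11664/841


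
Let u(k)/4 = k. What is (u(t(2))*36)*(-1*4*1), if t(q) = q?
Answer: -1152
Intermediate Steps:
u(k) = 4*k
(u(t(2))*36)*(-1*4*1) = ((4*2)*36)*(-1*4*1) = (8*36)*(-4*1) = 288*(-4) = -1152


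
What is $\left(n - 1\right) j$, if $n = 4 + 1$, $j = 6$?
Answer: $24$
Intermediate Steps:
$n = 5$
$\left(n - 1\right) j = \left(5 - 1\right) 6 = 4 \cdot 6 = 24$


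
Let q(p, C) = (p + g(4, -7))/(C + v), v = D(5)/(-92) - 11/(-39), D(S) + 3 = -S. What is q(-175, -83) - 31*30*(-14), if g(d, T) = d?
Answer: 965195787/74120 ≈ 13022.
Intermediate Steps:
D(S) = -3 - S
v = 331/897 (v = (-3 - 1*5)/(-92) - 11/(-39) = (-3 - 5)*(-1/92) - 11*(-1/39) = -8*(-1/92) + 11/39 = 2/23 + 11/39 = 331/897 ≈ 0.36901)
q(p, C) = (4 + p)/(331/897 + C) (q(p, C) = (p + 4)/(C + 331/897) = (4 + p)/(331/897 + C))
q(-175, -83) - 31*30*(-14) = 897*(4 - 175)/(331 + 897*(-83)) - 31*30*(-14) = 897*(-171)/(331 - 74451) - 930*(-14) = 897*(-171)/(-74120) - 1*(-13020) = 897*(-1/74120)*(-171) + 13020 = 153387/74120 + 13020 = 965195787/74120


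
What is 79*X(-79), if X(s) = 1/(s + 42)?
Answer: -79/37 ≈ -2.1351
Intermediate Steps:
X(s) = 1/(42 + s)
79*X(-79) = 79/(42 - 79) = 79/(-37) = 79*(-1/37) = -79/37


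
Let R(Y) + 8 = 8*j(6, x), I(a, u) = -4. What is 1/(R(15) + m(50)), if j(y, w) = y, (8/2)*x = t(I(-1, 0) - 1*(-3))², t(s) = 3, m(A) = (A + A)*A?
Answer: 1/5040 ≈ 0.00019841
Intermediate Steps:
m(A) = 2*A² (m(A) = (2*A)*A = 2*A²)
x = 9/4 (x = (¼)*3² = (¼)*9 = 9/4 ≈ 2.2500)
R(Y) = 40 (R(Y) = -8 + 8*6 = -8 + 48 = 40)
1/(R(15) + m(50)) = 1/(40 + 2*50²) = 1/(40 + 2*2500) = 1/(40 + 5000) = 1/5040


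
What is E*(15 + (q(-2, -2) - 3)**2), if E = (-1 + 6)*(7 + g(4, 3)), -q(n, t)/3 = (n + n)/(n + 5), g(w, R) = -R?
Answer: 320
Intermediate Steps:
q(n, t) = -6*n/(5 + n) (q(n, t) = -3*(n + n)/(n + 5) = -3*2*n/(5 + n) = -6*n/(5 + n))
E = 20 (E = (-1 + 6)*(7 - 1*3) = 5*(7 - 3) = 5*4 = 20)
E*(15 + (q(-2, -2) - 3)**2) = 20*(15 + (-6*(-2)/(5 - 2) - 3)**2) = 20*(15 + (-6*(-2)/3 - 3)**2) = 20*(15 + (-6*(-2)*1/3 - 3)**2) = 20*(15 + (4 - 3)**2) = 20*(15 + 1**2) = 20*(15 + 1) = 20*16 = 320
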